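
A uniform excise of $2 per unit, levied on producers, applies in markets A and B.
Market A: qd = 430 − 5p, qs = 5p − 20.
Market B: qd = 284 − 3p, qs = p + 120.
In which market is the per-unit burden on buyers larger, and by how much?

Market A, by $0.5.

Market A: pre-tax p* = $45, q* = 205; post-tax q = 200; per-unit burden on buyers = $1.
Market B: pre-tax p* = $41, q* = 161; post-tax q = 159.5; per-unit burden on buyers = $0.5.
Difference: $1 vs $0.5 → market A is larger by $0.5.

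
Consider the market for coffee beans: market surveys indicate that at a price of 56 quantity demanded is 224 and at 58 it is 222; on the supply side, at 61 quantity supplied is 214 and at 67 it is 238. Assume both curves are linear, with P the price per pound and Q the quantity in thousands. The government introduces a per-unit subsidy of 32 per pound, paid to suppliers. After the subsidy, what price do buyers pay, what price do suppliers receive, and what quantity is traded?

Buyers pay 36.4; suppliers receive 68.4; quantity = 243.6.

Demand slope: (222 − 224)/(58 − 56) = -1, so Qd = 280 − P.
Supply slope: (238 − 214)/(67 − 61) = 4, so Qs = 4P − 30.
Without the subsidy, 280 − P = 4P − 30 gives 5P = 310, so P* = 62 and Q* = 218.
With a per-unit subsidy paid to suppliers, each receives P + 32 per unit sold, so supply becomes Qs = 4(P + 32) − 30.
Solving gives Q = 243.6 with buyers paying 36.4 and suppliers receiving 68.4 (the 32 wedge).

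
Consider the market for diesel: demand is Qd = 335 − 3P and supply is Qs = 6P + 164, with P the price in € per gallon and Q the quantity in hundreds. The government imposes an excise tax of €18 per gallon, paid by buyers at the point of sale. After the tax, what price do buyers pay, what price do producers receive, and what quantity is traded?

Without the tax, 335 − 3P = 6P + 164 gives 9P = 171, so P* = €19 and Q* = 278.
With the tax collected from buyers, demand (in seller-price terms) shifts: Qd = 335 − 3(P + 18).
Solving gives Q = 242 with buyers paying €31 and producers receiving €13 (the €18 wedge).
The less price-elastic side of the market bears the larger share of a per-unit tax.

Buyers pay €31; producers receive €13; quantity = 242.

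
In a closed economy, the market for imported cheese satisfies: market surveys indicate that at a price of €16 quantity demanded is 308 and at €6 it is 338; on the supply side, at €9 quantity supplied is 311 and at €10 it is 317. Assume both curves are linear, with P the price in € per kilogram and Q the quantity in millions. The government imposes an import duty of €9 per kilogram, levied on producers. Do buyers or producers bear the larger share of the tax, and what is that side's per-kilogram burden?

Buyers bear the larger share: €6 per kilogram.

Demand slope: (338 − 308)/(6 − 16) = -3, so Qd = 356 − 3P.
Supply slope: (317 − 311)/(10 − 9) = 6, so Qs = 6P + 257.
Before the tax: set 356 − 3P = 6P + 257 → P* = €11, Q* = 323.
With the tax collected from producers, supply shifts: Qs = 6(P − 9) + 257.
Solving gives Q = 305 with buyers paying €17 and producers receiving €8 (the €9 wedge).
Per-kilogram burden: buyers €6, producers €3.
Buyers take the larger share because demand is less price-elastic here (demand slope 3 vs supply slope 6).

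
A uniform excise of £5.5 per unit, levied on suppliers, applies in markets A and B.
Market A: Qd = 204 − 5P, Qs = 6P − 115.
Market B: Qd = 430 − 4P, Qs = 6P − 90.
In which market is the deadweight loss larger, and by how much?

Market A: pre-tax P* = £29, Q* = 59; post-tax Q = 44; deadweight loss = £41.25.
Market B: pre-tax P* = £52, Q* = 222; post-tax Q = 208.8; deadweight loss = £36.3.
Difference: £41.25 vs £36.3 → market A is larger by £4.95.

Market A, by £4.95.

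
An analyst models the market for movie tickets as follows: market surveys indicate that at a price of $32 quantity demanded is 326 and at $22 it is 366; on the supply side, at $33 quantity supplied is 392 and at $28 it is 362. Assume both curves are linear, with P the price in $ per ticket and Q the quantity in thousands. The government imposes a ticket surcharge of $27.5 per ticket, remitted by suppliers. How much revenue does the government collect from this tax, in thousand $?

Tax revenue = $7810 thousand.

Demand slope: (366 − 326)/(22 − 32) = -4, so Qd = 454 − 4P.
Supply slope: (362 − 392)/(28 − 33) = 6, so Qs = 6P + 194.
Before the tax: set 454 − 4P = 6P + 194 → P* = $26, Q* = 350.
With the tax collected from suppliers, supply shifts: Qs = 6(P − 27.5) + 194.
New equilibrium: buyers pay $42.5, suppliers receive $15, Q = 284. (Wedge: Pb − Ps = 27.5.)
Revenue = t · Q = 27.5 · 284 = $7810.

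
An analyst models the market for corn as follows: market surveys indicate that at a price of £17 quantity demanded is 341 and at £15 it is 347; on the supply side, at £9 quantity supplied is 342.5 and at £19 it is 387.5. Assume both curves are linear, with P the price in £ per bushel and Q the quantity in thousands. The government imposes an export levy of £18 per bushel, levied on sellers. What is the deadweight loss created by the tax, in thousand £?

Demand slope: (347 − 341)/(15 − 17) = -3, so Qd = 392 − 3P.
Supply slope: (387.5 − 342.5)/(19 − 9) = 4.5, so Qs = 4.5P + 302.
Before the tax: set 392 − 3P = 4.5P + 302 → P* = £12, Q* = 356.
With the tax collected from sellers, supply shifts: Qs = 4.5(P − 18) + 302.
New equilibrium: consumers pay £22.8, sellers receive £4.8, Q = 323.6. (Wedge: Pb − Ps = 18.)
Quantity falls by |ΔQ| = |356 − 323.6| = 32.4.
DWL = ½ · t · |ΔQ| = ½ · 18 · 32.4 = £291.6.

Deadweight loss = £291.6 thousand.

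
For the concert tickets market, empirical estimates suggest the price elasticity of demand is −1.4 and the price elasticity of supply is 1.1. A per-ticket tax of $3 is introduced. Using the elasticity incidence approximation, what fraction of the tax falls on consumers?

Consumers' share ≈ 0.44.

Incidence ratio: consumers' share ≈ εs / (εs + |εd|) = 1.1 / (1.1 + 1.4) = 0.44.
Supply is the less elastic side, so consumers bear the smaller share.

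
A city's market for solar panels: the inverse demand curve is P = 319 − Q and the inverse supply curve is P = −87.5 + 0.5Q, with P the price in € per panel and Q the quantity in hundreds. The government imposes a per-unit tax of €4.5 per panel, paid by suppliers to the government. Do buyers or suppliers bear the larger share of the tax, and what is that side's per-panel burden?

Buyers bear the larger share: €3 per panel.

Rewrite in direct form: Qd = 319 − P and Qs = 2P + 175.
Before the tax: set 319 − P = 2P + 175 → P* = €48, Q* = 271.
With the tax collected from suppliers, supply shifts: Qs = 2(P − 4.5) + 175.
Solving gives Q = 268 with buyers paying €51 and suppliers receiving €46.5 (the €4.5 wedge).
Per-panel burden: buyers €3, suppliers €1.5.
Buyers take the larger share because demand is less price-elastic here (demand slope 1 vs supply slope 2).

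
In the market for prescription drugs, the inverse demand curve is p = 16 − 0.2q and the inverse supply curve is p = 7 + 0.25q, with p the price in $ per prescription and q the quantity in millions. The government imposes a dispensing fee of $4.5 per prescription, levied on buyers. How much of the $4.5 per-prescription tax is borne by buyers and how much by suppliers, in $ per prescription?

Rewrite in direct form: qd = 80 − 5p and qs = 4p − 28.
Without the tax, 80 − 5p = 4p − 28 gives 9p = 108, so p* = $12 and q* = 20.
With the tax collected from buyers, demand (in seller-price terms) shifts: qd = 80 − 5(p + 4.5).
New equilibrium: buyers pay $14, suppliers receive $9.5, q = 10. (Wedge: pb − ps = 4.5.)
Burden on buyers: $2; on suppliers: $2.5. (They sum to $4.5.)
The less price-elastic side of the market bears the larger share of a per-unit tax.

Buyers bear $2 per prescription; suppliers bear $2.5 per prescription.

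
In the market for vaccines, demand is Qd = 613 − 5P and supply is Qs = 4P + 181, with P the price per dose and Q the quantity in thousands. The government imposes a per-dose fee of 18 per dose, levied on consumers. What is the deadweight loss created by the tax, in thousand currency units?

Deadweight loss = 360 thousand.

Before the tax: set 613 − 5P = 4P + 181 → P* = 48, Q* = 373.
With the tax collected from consumers, demand (in seller-price terms) shifts: Qd = 613 − 5(P + 18).
New equilibrium: consumers pay 56, sellers receive 38, Q = 333. (Wedge: Pb − Ps = 18.)
Quantity falls by |ΔQ| = |373 − 333| = 40.
DWL = ½ · t · |ΔQ| = ½ · 18 · 40 = 360.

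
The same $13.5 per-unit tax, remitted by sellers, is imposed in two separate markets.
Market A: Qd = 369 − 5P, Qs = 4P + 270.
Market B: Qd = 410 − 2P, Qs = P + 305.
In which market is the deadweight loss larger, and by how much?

Market A: pre-tax P* = $11, Q* = 314; post-tax Q = 284; deadweight loss = $202.5.
Market B: pre-tax P* = $35, Q* = 340; post-tax Q = 331; deadweight loss = $60.75.
Difference: $202.5 vs $60.75 → market A is larger by $141.75.

Market A, by $141.75.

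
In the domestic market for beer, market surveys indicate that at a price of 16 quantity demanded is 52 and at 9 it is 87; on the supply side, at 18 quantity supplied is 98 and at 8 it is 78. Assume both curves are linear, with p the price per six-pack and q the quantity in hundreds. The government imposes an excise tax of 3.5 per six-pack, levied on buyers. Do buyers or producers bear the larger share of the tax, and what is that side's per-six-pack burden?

Demand slope: (87 − 52)/(9 − 16) = -5, so qd = 132 − 5p.
Supply slope: (78 − 98)/(8 − 18) = 2, so qs = 2p + 62.
Without the tax, 132 − 5p = 2p + 62 gives 7p = 70, so p* = 10 and q* = 82.
With the tax collected from buyers, demand (in seller-price terms) shifts: qd = 132 − 5(p + 3.5).
New equilibrium: buyers pay 11, producers receive 7.5, q = 77. (Wedge: pb − ps = 3.5.)
Per-six-pack burden: buyers 1, producers 2.5.
Producers take the larger share because supply is less price-elastic here (demand slope 5 vs supply slope 2).

Producers bear the larger share: 2.5 per six-pack.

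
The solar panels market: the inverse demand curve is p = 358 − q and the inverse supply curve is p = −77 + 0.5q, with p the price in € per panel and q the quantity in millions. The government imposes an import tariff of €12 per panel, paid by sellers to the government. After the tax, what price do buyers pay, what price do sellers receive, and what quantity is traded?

Rewrite in direct form: qd = 358 − p and qs = 2p + 154.
Without the tax, 358 − p = 2p + 154 gives 3p = 204, so p* = €68 and q* = 290.
With the tax collected from sellers, supply shifts: qs = 2(p − 12) + 154.
Solving gives q = 282 with buyers paying €76 and sellers receiving €64 (the €12 wedge).

Buyers pay €76; sellers receive €64; quantity = 282.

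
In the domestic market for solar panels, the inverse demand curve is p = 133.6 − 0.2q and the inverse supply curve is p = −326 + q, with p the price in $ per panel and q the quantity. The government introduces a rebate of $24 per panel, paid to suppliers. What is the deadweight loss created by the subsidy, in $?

Inverting to q(p) form: qd = 668 − 5p; qs = p + 326.
Without the subsidy, 668 − 5p = p + 326 gives 6p = 342, so p* = $57 and q* = 383.
With a per-unit subsidy paid to suppliers, each receives p + 24 per unit sold, so supply becomes qs = (p + 24) + 326.
Solving gives q = 403 with consumers paying $53 and suppliers receiving $77 (the $24 wedge).
Quantity rises by |ΔQ| = |383 − 403| = 20.
DWL = ½ · t · |ΔQ| = ½ · 24 · 20 = $240.

Deadweight loss = $240.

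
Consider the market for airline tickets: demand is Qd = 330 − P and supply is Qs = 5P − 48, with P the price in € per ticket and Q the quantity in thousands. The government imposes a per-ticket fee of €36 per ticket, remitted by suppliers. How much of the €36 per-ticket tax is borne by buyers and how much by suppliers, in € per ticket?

Buyers bear €30 per ticket; suppliers bear €6 per ticket.

Without the tax, 330 − P = 5P − 48 gives 6P = 378, so P* = €63 and Q* = 267.
With the tax collected from suppliers, supply shifts: Qs = 5(P − 36) − 48.
Solving gives Q = 237 with buyers paying €93 and suppliers receiving €57 (the €36 wedge).
Burden on buyers: €30; on suppliers: €6. (They sum to €36.)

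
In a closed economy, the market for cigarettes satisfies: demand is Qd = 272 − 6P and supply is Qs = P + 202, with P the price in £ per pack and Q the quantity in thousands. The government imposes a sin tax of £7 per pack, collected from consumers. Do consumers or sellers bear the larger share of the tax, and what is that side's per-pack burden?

Before the tax: set 272 − 6P = P + 202 → P* = £10, Q* = 212.
With the tax collected from consumers, demand (in seller-price terms) shifts: Qd = 272 − 6(P + 7).
New equilibrium: consumers pay £11, sellers receive £4, Q = 206. (Wedge: Pb − Ps = 7.)
Per-pack burden: consumers £1, sellers £6.
Sellers take the larger share because supply is less price-elastic here (demand slope 6 vs supply slope 1).

Sellers bear the larger share: £6 per pack.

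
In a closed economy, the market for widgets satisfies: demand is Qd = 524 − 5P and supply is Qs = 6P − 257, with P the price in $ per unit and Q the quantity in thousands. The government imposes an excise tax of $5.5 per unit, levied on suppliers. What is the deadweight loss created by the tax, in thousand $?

Deadweight loss = $41.25 thousand.

Before the tax: set 524 − 5P = 6P − 257 → P* = $71, Q* = 169.
With the tax collected from suppliers, supply shifts: Qs = 6(P − 5.5) − 257.
Solving gives Q = 154 with buyers paying $74 and suppliers receiving $68.5 (the $5.5 wedge).
Quantity falls by |ΔQ| = |169 − 154| = 15.
DWL = ½ · t · |ΔQ| = ½ · 5.5 · 15 = $41.25.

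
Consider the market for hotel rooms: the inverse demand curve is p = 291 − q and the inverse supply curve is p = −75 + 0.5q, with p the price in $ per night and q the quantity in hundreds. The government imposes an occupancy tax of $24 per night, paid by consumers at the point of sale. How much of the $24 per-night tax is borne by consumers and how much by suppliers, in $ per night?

Inverting to q(p) form: qd = 291 − p; qs = 2p + 150.
Without the tax, 291 − p = 2p + 150 gives 3p = 141, so p* = $47 and q* = 244.
With the tax collected from consumers, demand (in seller-price terms) shifts: qd = 291 − (p + 24).
Solving gives q = 228 with consumers paying $63 and suppliers receiving $39 (the $24 wedge).
Burden on consumers: $16; on suppliers: $8. (They sum to $24.)
The less price-elastic side of the market bears the larger share of a per-unit tax.

Consumers bear $16 per night; suppliers bear $8 per night.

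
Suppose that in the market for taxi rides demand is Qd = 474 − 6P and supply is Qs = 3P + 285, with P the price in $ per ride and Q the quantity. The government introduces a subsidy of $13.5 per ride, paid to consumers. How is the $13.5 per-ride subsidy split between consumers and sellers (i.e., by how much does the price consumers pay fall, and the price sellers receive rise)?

Consumers gain $4.5 per ride; sellers gain $9 per ride.

Before the subsidy: set 474 − 6P = 3P + 285 → P* = $21, Q* = 348.
With a per-unit subsidy paid to consumers, each effectively pays P − 13.5, so demand becomes Qd = 474 − 6(P − 13.5).
New equilibrium: consumers pay $16.5, sellers receive $30, Q = 375. (Wedge: Pb − Ps = −13.5.)
Gain to consumers: $4.5; to sellers: $9. (They sum to $13.5.)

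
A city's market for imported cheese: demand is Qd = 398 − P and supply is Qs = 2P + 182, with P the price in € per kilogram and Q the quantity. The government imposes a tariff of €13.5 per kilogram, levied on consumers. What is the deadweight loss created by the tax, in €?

Without the tax, 398 − P = 2P + 182 gives 3P = 216, so P* = €72 and Q* = 326.
With the tax collected from consumers, demand (in seller-price terms) shifts: Qd = 398 − (P + 13.5).
New equilibrium: consumers pay €81, suppliers receive €67.5, Q = 317. (Wedge: Pb − Ps = 13.5.)
Quantity falls by |ΔQ| = |326 − 317| = 9.
DWL = ½ · t · |ΔQ| = ½ · 13.5 · 9 = €60.75.

Deadweight loss = €60.75.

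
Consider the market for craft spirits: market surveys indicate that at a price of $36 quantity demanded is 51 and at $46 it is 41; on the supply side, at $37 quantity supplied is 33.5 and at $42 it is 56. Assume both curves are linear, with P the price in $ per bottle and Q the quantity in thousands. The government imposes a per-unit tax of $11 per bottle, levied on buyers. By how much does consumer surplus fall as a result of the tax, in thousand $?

Consumer surplus falls by $382.5 thousand.

Demand slope: (41 − 51)/(46 − 36) = -1, so Qd = 87 − P.
Supply slope: (56 − 33.5)/(42 − 37) = 4.5, so Qs = 4.5P − 133.
Before the tax: set 87 − P = 4.5P − 133 → P* = $40, Q* = 47.
With the tax collected from buyers, demand (in seller-price terms) shifts: Qd = 87 − (P + 11).
Solving gives Q = 38 with buyers paying $49 and sellers receiving $38 (the $11 wedge).
ΔCS is the trapezoid between Q = 38 and Q = 47 of height $9: ½ · (47 + 38) · 9 = $382.5.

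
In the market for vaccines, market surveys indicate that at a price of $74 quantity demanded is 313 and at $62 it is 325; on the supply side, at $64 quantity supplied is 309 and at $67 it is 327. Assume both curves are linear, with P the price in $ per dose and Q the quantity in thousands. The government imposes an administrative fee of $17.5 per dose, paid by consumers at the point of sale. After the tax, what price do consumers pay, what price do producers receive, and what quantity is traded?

Consumers pay $81; producers receive $63.5; quantity = 306.

Demand slope: (325 − 313)/(62 − 74) = -1, so Qd = 387 − P.
Supply slope: (327 − 309)/(67 − 64) = 6, so Qs = 6P − 75.
Without the tax, 387 − P = 6P − 75 gives 7P = 462, so P* = $66 and Q* = 321.
With the tax collected from consumers, demand (in seller-price terms) shifts: Qd = 387 − (P + 17.5).
Solving gives Q = 306 with consumers paying $81 and producers receiving $63.5 (the $17.5 wedge).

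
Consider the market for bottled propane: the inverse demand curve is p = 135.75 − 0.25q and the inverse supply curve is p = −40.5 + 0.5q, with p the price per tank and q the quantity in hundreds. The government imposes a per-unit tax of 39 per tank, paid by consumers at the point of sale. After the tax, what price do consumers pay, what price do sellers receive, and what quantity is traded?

Consumers pay 90; sellers receive 51; quantity = 183.

Inverting to q(p) form: qd = 543 − 4p; qs = 2p + 81.
Before the tax: set 543 − 4p = 2p + 81 → p* = 77, q* = 235.
With the tax collected from consumers, demand (in seller-price terms) shifts: qd = 543 − 4(p + 39).
Solving gives q = 183 with consumers paying 90 and sellers receiving 51 (the 39 wedge).
The less price-elastic side of the market bears the larger share of a per-unit tax.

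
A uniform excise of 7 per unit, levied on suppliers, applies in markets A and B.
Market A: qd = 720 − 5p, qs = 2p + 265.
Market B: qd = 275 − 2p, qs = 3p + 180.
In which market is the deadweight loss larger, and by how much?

Market A: pre-tax p* = 65, q* = 395; post-tax q = 385; deadweight loss = 35.
Market B: pre-tax p* = 19, q* = 237; post-tax q = 228.6; deadweight loss = 29.4.
Difference: 35 vs 29.4 → market A is larger by 5.6.

Market A, by 5.6.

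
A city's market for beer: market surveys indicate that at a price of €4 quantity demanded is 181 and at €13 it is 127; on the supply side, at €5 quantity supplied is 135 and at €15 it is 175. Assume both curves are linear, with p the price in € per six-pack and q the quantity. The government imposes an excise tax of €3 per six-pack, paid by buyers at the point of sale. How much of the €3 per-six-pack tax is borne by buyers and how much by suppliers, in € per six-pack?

Buyers bear €1.2 per six-pack; suppliers bear €1.8 per six-pack.

Demand slope: (127 − 181)/(13 − 4) = -6, so qd = 205 − 6p.
Supply slope: (175 − 135)/(15 − 5) = 4, so qs = 4p + 115.
Without the tax, 205 − 6p = 4p + 115 gives 10p = 90, so p* = €9 and q* = 151.
With the tax collected from buyers, demand (in seller-price terms) shifts: qd = 205 − 6(p + 3).
Solving gives q = 143.8 with buyers paying €10.2 and suppliers receiving €7.2 (the €3 wedge).
Burden on buyers: €1.2; on suppliers: €1.8. (They sum to €3.)
The less price-elastic side of the market bears the larger share of a per-unit tax.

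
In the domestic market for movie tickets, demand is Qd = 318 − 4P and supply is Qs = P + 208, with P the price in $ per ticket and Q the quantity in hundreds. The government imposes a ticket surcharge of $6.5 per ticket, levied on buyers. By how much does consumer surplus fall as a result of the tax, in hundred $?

Consumer surplus falls by $295.62 hundred.

Without the tax, 318 − 4P = P + 208 gives 5P = 110, so P* = $22 and Q* = 230.
With the tax collected from buyers, demand (in seller-price terms) shifts: Qd = 318 − 4(P + 6.5).
Solving gives Q = 224.8 with buyers paying $23.3 and producers receiving $16.8 (the $6.5 wedge).
ΔCS is the trapezoid between Q = 224.8 and Q = 230 of height $1.3: ½ · (230 + 224.8) · 1.3 = $295.62.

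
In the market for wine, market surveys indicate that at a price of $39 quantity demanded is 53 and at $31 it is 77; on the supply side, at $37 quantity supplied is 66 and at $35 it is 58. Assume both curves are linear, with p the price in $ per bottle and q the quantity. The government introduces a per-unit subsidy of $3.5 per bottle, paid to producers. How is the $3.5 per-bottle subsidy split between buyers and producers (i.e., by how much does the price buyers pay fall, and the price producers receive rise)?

Demand slope: (77 − 53)/(31 − 39) = -3, so qd = 170 − 3p.
Supply slope: (58 − 66)/(35 − 37) = 4, so qs = 4p − 82.
Without the subsidy, 170 − 3p = 4p − 82 gives 7p = 252, so p* = $36 and q* = 62.
With a per-unit subsidy paid to producers, each receives p + 3.5 per unit sold, so supply becomes qs = 4(p + 3.5) − 82.
New equilibrium: buyers pay $34, producers receive $37.5, q = 68. (Wedge: pb − ps = −3.5.)
Gain to buyers: $2; to producers: $1.5. (They sum to $3.5.)

Buyers gain $2 per bottle; producers gain $1.5 per bottle.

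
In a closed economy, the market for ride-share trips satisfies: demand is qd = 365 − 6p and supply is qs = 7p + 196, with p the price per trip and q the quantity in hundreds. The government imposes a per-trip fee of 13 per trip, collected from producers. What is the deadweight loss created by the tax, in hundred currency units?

Deadweight loss = 273 hundred.

Without the tax, 365 − 6p = 7p + 196 gives 13p = 169, so p* = 13 and q* = 287.
With the tax collected from producers, supply shifts: qs = 7(p − 13) + 196.
New equilibrium: consumers pay 20, producers receive 7, q = 245. (Wedge: pb − ps = 13.)
Quantity falls by |ΔQ| = |287 − 245| = 42.
DWL = ½ · t · |ΔQ| = ½ · 13 · 42 = 273.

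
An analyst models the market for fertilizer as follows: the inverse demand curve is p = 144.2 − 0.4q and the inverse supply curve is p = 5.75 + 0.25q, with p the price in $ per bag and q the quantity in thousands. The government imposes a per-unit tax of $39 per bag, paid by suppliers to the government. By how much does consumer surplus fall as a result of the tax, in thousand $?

Consumer surplus falls by $4392 thousand.

Rewrite in direct form: qd = 360.5 − 2.5p and qs = 4p − 23.
Before the tax: set 360.5 − 2.5p = 4p − 23 → p* = $59, q* = 213.
With the tax collected from suppliers, supply shifts: qs = 4(p − 39) − 23.
New equilibrium: buyers pay $83, suppliers receive $44, q = 153. (Wedge: pb − ps = 39.)
ΔCS is the trapezoid between Q = 153 and Q = 213 of height $24: ½ · (213 + 153) · 24 = $4392.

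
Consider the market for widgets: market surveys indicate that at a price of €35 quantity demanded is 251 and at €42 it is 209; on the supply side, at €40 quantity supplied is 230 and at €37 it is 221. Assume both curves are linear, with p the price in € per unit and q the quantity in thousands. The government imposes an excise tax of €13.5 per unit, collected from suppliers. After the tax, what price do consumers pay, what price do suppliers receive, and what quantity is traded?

Demand slope: (209 − 251)/(42 − 35) = -6, so qd = 461 − 6p.
Supply slope: (221 − 230)/(37 − 40) = 3, so qs = 3p + 110.
Before the tax: set 461 − 6p = 3p + 110 → p* = €39, q* = 227.
With the tax collected from suppliers, supply shifts: qs = 3(p − 13.5) + 110.
Solving gives q = 200 with consumers paying €43.5 and suppliers receiving €30 (the €13.5 wedge).

Consumers pay €43.5; suppliers receive €30; quantity = 200.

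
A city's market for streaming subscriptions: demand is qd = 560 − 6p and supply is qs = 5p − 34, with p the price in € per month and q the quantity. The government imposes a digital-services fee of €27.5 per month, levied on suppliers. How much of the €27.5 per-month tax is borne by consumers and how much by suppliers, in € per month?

Before the tax: set 560 − 6p = 5p − 34 → p* = €54, q* = 236.
With the tax collected from suppliers, supply shifts: qs = 5(p − 27.5) − 34.
New equilibrium: consumers pay €66.5, suppliers receive €39, q = 161. (Wedge: pb − ps = 27.5.)
Burden on consumers: €12.5; on suppliers: €15. (They sum to €27.5.)

Consumers bear €12.5 per month; suppliers bear €15 per month.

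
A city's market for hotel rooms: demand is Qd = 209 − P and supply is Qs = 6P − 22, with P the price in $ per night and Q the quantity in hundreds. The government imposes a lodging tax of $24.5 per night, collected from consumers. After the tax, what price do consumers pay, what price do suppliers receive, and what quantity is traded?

Before the tax: set 209 − P = 6P − 22 → P* = $33, Q* = 176.
With the tax collected from consumers, demand (in seller-price terms) shifts: Qd = 209 − (P + 24.5).
Solving gives Q = 155 with consumers paying $54 and suppliers receiving $29.5 (the $24.5 wedge).

Consumers pay $54; suppliers receive $29.5; quantity = 155.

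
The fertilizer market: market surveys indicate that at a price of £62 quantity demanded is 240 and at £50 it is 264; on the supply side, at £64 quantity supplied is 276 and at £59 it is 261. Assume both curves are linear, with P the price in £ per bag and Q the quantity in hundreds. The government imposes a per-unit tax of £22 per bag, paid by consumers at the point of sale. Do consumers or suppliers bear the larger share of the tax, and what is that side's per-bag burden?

Demand slope: (264 − 240)/(50 − 62) = -2, so Qd = 364 − 2P.
Supply slope: (261 − 276)/(59 − 64) = 3, so Qs = 3P + 84.
Before the tax: set 364 − 2P = 3P + 84 → P* = £56, Q* = 252.
With the tax collected from consumers, demand (in seller-price terms) shifts: Qd = 364 − 2(P + 22).
Solving gives Q = 225.6 with consumers paying £69.2 and suppliers receiving £47.2 (the £22 wedge).
Per-bag burden: consumers £13.2, suppliers £8.8.
Consumers take the larger share because demand is less price-elastic here (demand slope 2 vs supply slope 3).
The less price-elastic side of the market bears the larger share of a per-unit tax.

Consumers bear the larger share: £13.2 per bag.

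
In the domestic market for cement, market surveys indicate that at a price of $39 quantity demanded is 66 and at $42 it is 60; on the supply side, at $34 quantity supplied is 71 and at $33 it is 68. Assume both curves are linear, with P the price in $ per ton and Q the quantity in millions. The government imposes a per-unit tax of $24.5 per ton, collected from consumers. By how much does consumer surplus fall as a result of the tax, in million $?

Demand slope: (60 − 66)/(42 − 39) = -2, so Qd = 144 − 2P.
Supply slope: (68 − 71)/(33 − 34) = 3, so Qs = 3P − 31.
Before the tax: set 144 − 2P = 3P − 31 → P* = $35, Q* = 74.
With the tax collected from consumers, demand (in seller-price terms) shifts: Qd = 144 − 2(P + 24.5).
Solving gives Q = 44.6 with consumers paying $49.7 and suppliers receiving $25.2 (the $24.5 wedge).
ΔCS is the trapezoid between Q = 44.6 and Q = 74 of height $14.7: ½ · (74 + 44.6) · 14.7 = $871.71.

Consumer surplus falls by $871.71 million.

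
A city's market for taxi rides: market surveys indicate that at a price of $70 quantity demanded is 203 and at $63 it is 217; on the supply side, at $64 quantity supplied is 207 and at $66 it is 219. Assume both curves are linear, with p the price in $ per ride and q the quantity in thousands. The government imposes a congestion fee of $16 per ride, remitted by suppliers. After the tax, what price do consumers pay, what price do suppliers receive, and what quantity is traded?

Demand slope: (217 − 203)/(63 − 70) = -2, so qd = 343 − 2p.
Supply slope: (219 − 207)/(66 − 64) = 6, so qs = 6p − 177.
Without the tax, 343 − 2p = 6p − 177 gives 8p = 520, so p* = $65 and q* = 213.
With the tax collected from suppliers, supply shifts: qs = 6(p − 16) − 177.
Solving gives q = 189 with consumers paying $77 and suppliers receiving $61 (the $16 wedge).
The less price-elastic side of the market bears the larger share of a per-unit tax.

Consumers pay $77; suppliers receive $61; quantity = 189.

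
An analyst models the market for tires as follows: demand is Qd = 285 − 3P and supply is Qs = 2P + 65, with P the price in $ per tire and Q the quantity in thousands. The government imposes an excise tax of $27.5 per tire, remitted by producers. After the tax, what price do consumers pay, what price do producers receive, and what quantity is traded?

Without the tax, 285 − 3P = 2P + 65 gives 5P = 220, so P* = $44 and Q* = 153.
With the tax collected from producers, supply shifts: Qs = 2(P − 27.5) + 65.
New equilibrium: consumers pay $55, producers receive $27.5, Q = 120. (Wedge: Pb − Ps = 27.5.)

Consumers pay $55; producers receive $27.5; quantity = 120.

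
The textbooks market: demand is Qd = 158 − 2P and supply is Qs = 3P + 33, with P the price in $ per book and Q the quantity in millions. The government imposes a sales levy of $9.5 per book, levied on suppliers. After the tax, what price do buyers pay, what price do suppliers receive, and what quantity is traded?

Without the tax, 158 − 2P = 3P + 33 gives 5P = 125, so P* = $25 and Q* = 108.
With the tax collected from suppliers, supply shifts: Qs = 3(P − 9.5) + 33.
New equilibrium: buyers pay $30.7, suppliers receive $21.2, Q = 96.6. (Wedge: Pb − Ps = 9.5.)
The less price-elastic side of the market bears the larger share of a per-unit tax.

Buyers pay $30.7; suppliers receive $21.2; quantity = 96.6.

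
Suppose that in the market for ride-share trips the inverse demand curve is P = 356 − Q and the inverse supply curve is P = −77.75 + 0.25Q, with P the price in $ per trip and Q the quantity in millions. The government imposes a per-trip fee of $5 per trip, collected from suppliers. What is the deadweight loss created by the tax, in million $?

Deadweight loss = $10 million.

Inverting to Q(P) form: Qd = 356 − P; Qs = 4P + 311.
Without the tax, 356 − P = 4P + 311 gives 5P = 45, so P* = $9 and Q* = 347.
With the tax collected from suppliers, supply shifts: Qs = 4(P − 5) + 311.
Solving gives Q = 343 with buyers paying $13 and suppliers receiving $8 (the $5 wedge).
Quantity falls by |ΔQ| = |347 − 343| = 4.
DWL = ½ · t · |ΔQ| = ½ · 5 · 4 = $10.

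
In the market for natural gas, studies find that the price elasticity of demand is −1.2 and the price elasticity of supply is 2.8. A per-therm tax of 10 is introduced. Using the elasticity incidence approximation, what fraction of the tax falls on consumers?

Consumers' share ≈ 0.7.

Incidence ratio: consumers' share ≈ εs / (εs + |εd|) = 2.8 / (2.8 + 1.2) = 0.7.
Supply is the more elastic side, so consumers bear the larger share.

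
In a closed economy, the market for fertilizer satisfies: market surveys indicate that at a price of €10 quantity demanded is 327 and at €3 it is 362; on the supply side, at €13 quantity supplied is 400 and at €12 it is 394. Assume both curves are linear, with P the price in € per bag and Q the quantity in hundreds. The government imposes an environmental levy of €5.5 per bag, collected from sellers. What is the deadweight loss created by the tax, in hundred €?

Demand slope: (362 − 327)/(3 − 10) = -5, so Qd = 377 − 5P.
Supply slope: (394 − 400)/(12 − 13) = 6, so Qs = 6P + 322.
Without the tax, 377 − 5P = 6P + 322 gives 11P = 55, so P* = €5 and Q* = 352.
With the tax collected from sellers, supply shifts: Qs = 6(P − 5.5) + 322.
New equilibrium: buyers pay €8, sellers receive €2.5, Q = 337. (Wedge: Pb − Ps = 5.5.)
Quantity falls by |ΔQ| = |352 − 337| = 15.
DWL = ½ · t · |ΔQ| = ½ · 5.5 · 15 = €41.25.

Deadweight loss = €41.25 hundred.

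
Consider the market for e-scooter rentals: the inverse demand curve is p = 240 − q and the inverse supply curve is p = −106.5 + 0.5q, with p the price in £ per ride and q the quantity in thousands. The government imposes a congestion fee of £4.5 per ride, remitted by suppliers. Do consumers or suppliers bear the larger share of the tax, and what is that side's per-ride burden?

Consumers bear the larger share: £3 per ride.

Inverting to q(p) form: qd = 240 − p; qs = 2p + 213.
Without the tax, 240 − p = 2p + 213 gives 3p = 27, so p* = £9 and q* = 231.
With the tax collected from suppliers, supply shifts: qs = 2(p − 4.5) + 213.
Solving gives q = 228 with consumers paying £12 and suppliers receiving £7.5 (the £4.5 wedge).
Per-ride burden: consumers £3, suppliers £1.5.
Consumers take the larger share because demand is less price-elastic here (demand slope 1 vs supply slope 2).
The less price-elastic side of the market bears the larger share of a per-unit tax.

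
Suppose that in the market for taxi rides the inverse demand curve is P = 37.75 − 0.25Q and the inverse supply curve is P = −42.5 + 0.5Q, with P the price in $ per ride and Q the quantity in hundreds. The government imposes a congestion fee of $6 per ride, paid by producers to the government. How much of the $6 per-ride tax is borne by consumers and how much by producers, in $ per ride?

Rewrite in direct form: Qd = 151 − 4P and Qs = 2P + 85.
Without the tax, 151 − 4P = 2P + 85 gives 6P = 66, so P* = $11 and Q* = 107.
With the tax collected from producers, supply shifts: Qs = 2(P − 6) + 85.
New equilibrium: consumers pay $13, producers receive $7, Q = 99. (Wedge: Pb − Ps = 6.)
Burden on consumers: $2; on producers: $4. (They sum to $6.)

Consumers bear $2 per ride; producers bear $4 per ride.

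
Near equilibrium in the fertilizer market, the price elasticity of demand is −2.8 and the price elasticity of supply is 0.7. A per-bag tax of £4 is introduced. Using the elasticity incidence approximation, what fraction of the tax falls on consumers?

Consumers' share ≈ 0.2.

Incidence ratio: consumers' share ≈ εs / (εs + |εd|) = 0.7 / (0.7 + 2.8) = 0.2.
Supply is the less elastic side, so consumers bear the smaller share.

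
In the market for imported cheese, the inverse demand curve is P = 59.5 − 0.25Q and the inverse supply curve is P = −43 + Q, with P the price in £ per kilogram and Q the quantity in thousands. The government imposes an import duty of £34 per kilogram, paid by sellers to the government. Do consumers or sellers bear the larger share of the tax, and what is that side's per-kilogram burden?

Rewrite in direct form: Qd = 238 − 4P and Qs = P + 43.
Before the tax: set 238 − 4P = P + 43 → P* = £39, Q* = 82.
With the tax collected from sellers, supply shifts: Qs = (P − 34) + 43.
New equilibrium: consumers pay £45.8, sellers receive £11.8, Q = 54.8. (Wedge: Pb − Ps = 34.)
Per-kilogram burden: consumers £6.8, sellers £27.2.
Sellers take the larger share because supply is less price-elastic here (demand slope 4 vs supply slope 1).

Sellers bear the larger share: £27.2 per kilogram.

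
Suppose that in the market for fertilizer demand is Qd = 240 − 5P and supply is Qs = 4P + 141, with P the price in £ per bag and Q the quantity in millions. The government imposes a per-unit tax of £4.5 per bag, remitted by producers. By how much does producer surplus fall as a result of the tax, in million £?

Producer surplus falls by £450 million.

Without the tax, 240 − 5P = 4P + 141 gives 9P = 99, so P* = £11 and Q* = 185.
With the tax collected from producers, supply shifts: Qs = 4(P − 4.5) + 141.
Solving gives Q = 175 with buyers paying £13 and producers receiving £8.5 (the £4.5 wedge).
ΔPS is the trapezoid between Q = 175 and Q = 185 of height £2.5: ½ · (185 + 175) · 2.5 = £450.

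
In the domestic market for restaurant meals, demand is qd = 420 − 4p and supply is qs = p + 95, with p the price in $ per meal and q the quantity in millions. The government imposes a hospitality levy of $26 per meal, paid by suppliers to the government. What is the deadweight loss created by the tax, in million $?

Deadweight loss = $270.4 million.

Without the tax, 420 − 4p = p + 95 gives 5p = 325, so p* = $65 and q* = 160.
With the tax collected from suppliers, supply shifts: qs = (p − 26) + 95.
Solving gives q = 139.2 with buyers paying $70.2 and suppliers receiving $44.2 (the $26 wedge).
Quantity falls by |ΔQ| = |160 − 139.2| = 20.8.
DWL = ½ · t · |ΔQ| = ½ · 26 · 20.8 = $270.4.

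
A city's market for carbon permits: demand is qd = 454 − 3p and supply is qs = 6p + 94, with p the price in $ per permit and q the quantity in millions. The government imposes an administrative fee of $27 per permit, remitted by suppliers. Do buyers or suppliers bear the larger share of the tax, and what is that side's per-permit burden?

Without the tax, 454 − 3p = 6p + 94 gives 9p = 360, so p* = $40 and q* = 334.
With the tax collected from suppliers, supply shifts: qs = 6(p − 27) + 94.
Solving gives q = 280 with buyers paying $58 and suppliers receiving $31 (the $27 wedge).
Per-permit burden: buyers $18, suppliers $9.
Buyers take the larger share because demand is less price-elastic here (demand slope 3 vs supply slope 6).
The less price-elastic side of the market bears the larger share of a per-unit tax.

Buyers bear the larger share: $18 per permit.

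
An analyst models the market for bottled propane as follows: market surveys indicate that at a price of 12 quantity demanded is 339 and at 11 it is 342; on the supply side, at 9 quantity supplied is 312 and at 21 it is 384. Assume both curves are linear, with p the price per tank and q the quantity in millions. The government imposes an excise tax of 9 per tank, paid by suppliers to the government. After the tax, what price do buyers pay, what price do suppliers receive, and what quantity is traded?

Demand slope: (342 − 339)/(11 − 12) = -3, so qd = 375 − 3p.
Supply slope: (384 − 312)/(21 − 9) = 6, so qs = 6p + 258.
Without the tax, 375 − 3p = 6p + 258 gives 9p = 117, so p* = 13 and q* = 336.
With the tax collected from suppliers, supply shifts: qs = 6(p − 9) + 258.
New equilibrium: buyers pay 19, suppliers receive 10, q = 318. (Wedge: pb − ps = 9.)

Buyers pay 19; suppliers receive 10; quantity = 318.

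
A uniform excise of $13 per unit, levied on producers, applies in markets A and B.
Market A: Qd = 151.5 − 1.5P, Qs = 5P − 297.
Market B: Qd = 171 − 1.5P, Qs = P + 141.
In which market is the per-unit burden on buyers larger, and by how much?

Market A, by $4.8.

Market A: pre-tax P* = $69, Q* = 48; post-tax Q = 33; per-unit burden on buyers = $10.
Market B: pre-tax P* = $12, Q* = 153; post-tax Q = 145.2; per-unit burden on buyers = $5.2.
Difference: $10 vs $5.2 → market A is larger by $4.8.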